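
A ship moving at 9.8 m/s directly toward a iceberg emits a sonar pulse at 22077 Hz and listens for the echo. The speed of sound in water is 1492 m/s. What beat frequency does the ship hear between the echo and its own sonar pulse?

The iceberg receives the sound from a moving source: f₁ = f₀ · v/(v − v_e) = 22077 × 1492/1482.2 ≈ 22223 Hz.
On the return leg the ship is a moving observer: f₂ = f₁ · (v + v_e)/v = 22223 × 1501.8/1492 ≈ 22369 Hz.
Equivalently f₂ = f₀ · (v + v_e)/(v − v_e).
Beat against the emitted tone: |f₂ − f₀| = 2v_e·f₀/(v − v_e) = 2 × 9.8 × 22077/1482.2 ≈ 292 Hz.

292 Hz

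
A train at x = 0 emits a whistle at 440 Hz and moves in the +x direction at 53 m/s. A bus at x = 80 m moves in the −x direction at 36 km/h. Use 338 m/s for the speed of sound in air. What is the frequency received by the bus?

36 km/h = 10 m/s.
The observer lies on the +x side, so the source is heading toward the observer and the observer is heading toward the source.
Both move, so f' = f · (v + v_o)/(v − v_s).
f' = 440 × (338 + 10)/(338 − 53) = 440 × 348/285 ≈ 537 Hz.

537 Hz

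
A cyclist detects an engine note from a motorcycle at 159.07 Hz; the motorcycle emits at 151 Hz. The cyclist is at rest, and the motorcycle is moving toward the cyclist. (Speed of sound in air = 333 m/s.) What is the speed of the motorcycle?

f' = f · v/(v − v_s) ⇒ v_s = v · |1 − f/f'|.
v_s = 333 × |1 − 151/159.07| = 333 × 0.05073 ≈ 16.9 m/s.

16.9 m/s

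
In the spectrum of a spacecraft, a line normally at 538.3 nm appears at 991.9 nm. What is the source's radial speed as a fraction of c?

0.545

λ'/λ₀ = 1.8427 > 1 (redshift), so the source is receding.
λ'/λ₀ = √((1 + β)/(1 − β)) for a receding source ⇒ β = (r² − 1)/(r² + 1) with r = λ'/λ₀.
β = (3.3954 − 1)/(3.3954 + 1) ≈ 0.545.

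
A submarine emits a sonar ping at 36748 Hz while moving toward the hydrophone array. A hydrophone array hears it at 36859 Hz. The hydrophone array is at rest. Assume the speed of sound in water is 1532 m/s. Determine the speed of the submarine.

f' = f · v/(v − v_s) ⇒ v_s = v · |1 − f/f'|.
v_s = 1532 × |1 − 36748/36859| = 1532 × 0.003011 ≈ 4.6 m/s.

4.6 m/s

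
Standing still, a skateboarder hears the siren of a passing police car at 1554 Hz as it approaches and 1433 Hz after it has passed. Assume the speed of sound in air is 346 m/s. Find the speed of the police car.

f₁/f₂ = (v + v_s)/(v − v_s), so v_s = v · (f₁ − f₂)/(f₁ + f₂).
v_s = 346 × (1554 − 1433)/(1554 + 1433) = 346 × 121/2987 ≈ 14.0 m/s.

14.0 m/s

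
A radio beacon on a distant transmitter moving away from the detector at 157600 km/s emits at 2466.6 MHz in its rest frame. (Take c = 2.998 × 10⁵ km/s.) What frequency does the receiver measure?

β = v/c = 157600/299800 = 0.5257.
Relativistic Doppler for frequency: f' = f₀ · √((1 − β)/(1 + β)).
f' = 2466.6 × √(0.4743/1.5257) = 2466.6 × 0.55757 ≈ 1375.3 MHz.

1375.3 MHz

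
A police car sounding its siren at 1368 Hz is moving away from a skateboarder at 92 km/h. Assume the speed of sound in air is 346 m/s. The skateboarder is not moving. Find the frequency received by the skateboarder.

92 km/h = 25.56 m/s.
With the source moving away from a stationary observer, f' = f · v/(v + v_s).
f' = 1368 × 346/(346 + 25.56) = 1368 × 346/371.6 ≈ 1274 Hz.

1274 Hz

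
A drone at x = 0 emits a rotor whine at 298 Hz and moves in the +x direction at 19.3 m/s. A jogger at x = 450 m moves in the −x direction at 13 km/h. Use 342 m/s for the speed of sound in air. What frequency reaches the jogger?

319 Hz

13 km/h = 3.611 m/s.
The observer lies on the +x side, so the source is heading toward the observer and the observer is heading toward the source.
With source approaching and observer approaching, f' = f · (v + v_o)/(v − v_s).
f' = 298 × (342 + 3.611)/(342 − 19.3) = 298 × 345.61/322.7 ≈ 319 Hz.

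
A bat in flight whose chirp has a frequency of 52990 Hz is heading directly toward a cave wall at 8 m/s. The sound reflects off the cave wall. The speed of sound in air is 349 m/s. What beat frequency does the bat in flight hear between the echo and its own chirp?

2486 Hz

The cave wall receives the sound from a moving source: f₁ = f₀ · v/(v − v_e) = 52990 × 349/341 ≈ 54233 Hz.
On the return leg the bat in flight is a moving observer: f₂ = f₁ · (v + v_e)/v = 54233 × 357/349 ≈ 55476 Hz.
Beat against the emitted tone: |f₂ − f₀| = 2v_e·f₀/(v − v_e) = 2 × 8 × 52990/341 ≈ 2486 Hz.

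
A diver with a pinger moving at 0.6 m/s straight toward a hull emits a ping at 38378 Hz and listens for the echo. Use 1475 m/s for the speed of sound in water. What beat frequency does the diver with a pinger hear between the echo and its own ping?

31.2 Hz

The hull receives the sound from a moving source: f₁ = f₀ · v/(v − v_e) = 38378 × 1475/1474.4 ≈ 38393.6 Hz.
On the return leg the diver with a pinger is a moving observer: f₂ = f₁ · (v + v_e)/v = 38393.6 × 1475.6/1475 ≈ 38409.2 Hz.
Beat against the emitted tone: |f₂ − f₀| = 2v_e·f₀/(v − v_e) = 2 × 0.6 × 38378/1474.4 ≈ 31.2 Hz.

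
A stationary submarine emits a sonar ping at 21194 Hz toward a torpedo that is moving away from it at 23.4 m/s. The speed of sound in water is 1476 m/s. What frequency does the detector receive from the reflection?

At the torpedo (a moving observer), f₁ = f₀ · (v − u)/v = 21194 × 1452.6/1476 ≈ 20858 Hz.
On reflection it acts as a source moving away from the stationary detector: f₂ = f₁ · v/(v + u) = 20858 × 1476/1499.4 ≈ 20532 Hz.
Equivalently f₂ = f₀ · (v − u)/(v + u).

20532 Hz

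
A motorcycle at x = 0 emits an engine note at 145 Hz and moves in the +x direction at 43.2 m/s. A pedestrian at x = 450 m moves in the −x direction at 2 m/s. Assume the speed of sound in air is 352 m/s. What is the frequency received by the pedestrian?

166 Hz

The observer lies on the +x side, so the source is heading toward the observer and the observer is heading toward the source.
With source approaching and observer approaching, f' = f · (v + v_o)/(v − v_s).
f' = 145 × (352 + 2)/(352 − 43.2) = 145 × 354/308.8 ≈ 166 Hz.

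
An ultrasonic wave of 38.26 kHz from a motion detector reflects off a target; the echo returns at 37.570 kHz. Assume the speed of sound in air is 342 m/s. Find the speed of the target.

Double Doppler shift off a moving reflector: f₂ = f₀ · (v + u)/(v − u) (u > 0 toward emitter).
Rearranging, u = v · (f₂ − f₀)/(f₂ + f₀) = 342 × -0.690/75.830 ≈ -3.1 m/s.
So the target is moving at 3.1 m/s away from the emitter.

3.1 m/s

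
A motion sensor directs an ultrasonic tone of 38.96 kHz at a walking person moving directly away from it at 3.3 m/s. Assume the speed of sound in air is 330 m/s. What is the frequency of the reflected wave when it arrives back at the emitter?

38.2 kHz

At the walking person (a moving observer), f₁ = f₀ · (v − u)/v = 38.96 × 326.7/330 ≈ 38.6 kHz.
The reflection then acts as a moving source: f₂ = f₁ · v/(v + u) ≈ 38.2 kHz.
Equivalently f₂ = f₀ · (v − u)/(v + u).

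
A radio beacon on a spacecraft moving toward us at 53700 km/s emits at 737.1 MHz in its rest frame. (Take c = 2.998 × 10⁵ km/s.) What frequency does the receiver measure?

883.4 MHz

β = v/c = 53700/299800 = 0.1791.
Relativistic Doppler for frequency: f' = f₀ · √((1 + β)/(1 − β)).
f' = 737.1 × √(1.1791/0.8209) = 737.1 × 1.19850 ≈ 883.4 MHz.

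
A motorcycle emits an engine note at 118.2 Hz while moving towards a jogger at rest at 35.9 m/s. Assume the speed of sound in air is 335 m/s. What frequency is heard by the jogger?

With the source moving toward a stationary observer, f' = f · v/(v − v_s).
f' = 118.2 × 335/(335 − 35.9) = 118.2 × 335/299.1 ≈ 132 Hz.

132 Hz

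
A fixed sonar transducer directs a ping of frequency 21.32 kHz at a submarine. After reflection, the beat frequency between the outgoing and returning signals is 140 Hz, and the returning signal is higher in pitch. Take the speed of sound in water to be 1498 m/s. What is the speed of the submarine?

Double Doppler shift off a moving reflector: f₂ = f₀ · (v + u)/(v − u) (u > 0 toward emitter).
Returning signal is higher, so f₂ = f₀ + Δf = 21320 + 140 = 21460 Hz.
Rearranging, u = v · (f₂ − f₀)/(f₂ + f₀) = 1498 × 140/42780 ≈ 4.9 m/s.
So the submarine is moving at 4.9 m/s toward the emitter.

4.9 m/s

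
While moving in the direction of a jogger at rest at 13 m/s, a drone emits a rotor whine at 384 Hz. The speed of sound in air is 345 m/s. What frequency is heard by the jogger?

399 Hz

Only the source moves, toward the listener, so f' = f · v/(v − v_s).
f' = 384 × 345/(345 − 13) = 384 × 345/332 ≈ 399 Hz.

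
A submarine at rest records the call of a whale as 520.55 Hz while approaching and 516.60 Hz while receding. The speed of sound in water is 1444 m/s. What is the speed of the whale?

f₁/f₂ = (v + v_s)/(v − v_s), so v_s = v · (f₁ − f₂)/(f₁ + f₂).
v_s = 1444 × (520.55 − 516.60)/(520.55 + 516.60) = 1444 × 3.95/1037.15 ≈ 5.5 m/s.

5.5 m/s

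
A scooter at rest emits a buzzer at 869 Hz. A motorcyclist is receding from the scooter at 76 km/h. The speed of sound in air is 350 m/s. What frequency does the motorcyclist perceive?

817 Hz

76 km/h = 21.11 m/s.
Only the observer moves, away from the source, so f' = f · (v − v_o)/v.
f' = 869 × (350 − 21.11)/350 = 869 × 328.89/350 ≈ 817 Hz.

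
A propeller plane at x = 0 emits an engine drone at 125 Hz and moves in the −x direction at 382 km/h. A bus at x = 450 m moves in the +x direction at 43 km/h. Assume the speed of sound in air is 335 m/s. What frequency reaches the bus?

382 km/h = 106.1 m/s; 43 km/h = 11.94 m/s.
The observer lies on the +x side, so the source is heading away from the observer and the observer is heading away from the source.
Both move, so f' = f · (v − v_o)/(v + v_s).
f' = 125 × (335 − 11.94)/(335 + 106.1) = 125 × 323.06/441.11 ≈ 92 Hz.

92 Hz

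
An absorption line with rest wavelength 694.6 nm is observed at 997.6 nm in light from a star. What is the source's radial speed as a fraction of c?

0.347

λ'/λ₀ = 1.4362 > 1 (redshift), so the source is receding.
λ'/λ₀ = √((1 + β)/(1 − β)) for a receding source ⇒ β = (r² − 1)/(r² + 1) with r = λ'/λ₀.
β = (2.0627 − 1)/(2.0627 + 1) ≈ 0.347.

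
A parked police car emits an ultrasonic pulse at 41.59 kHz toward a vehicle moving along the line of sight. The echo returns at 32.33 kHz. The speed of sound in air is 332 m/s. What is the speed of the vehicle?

Double Doppler shift off a moving reflector: f₂ = f₀ · (v + u)/(v − u) (u > 0 toward emitter).
Rearranging, u = v · (f₂ − f₀)/(f₂ + f₀) = 332 × -9.26/73.92 ≈ -42 m/s.
So the vehicle is moving at 42 m/s away from the emitter.

42 m/s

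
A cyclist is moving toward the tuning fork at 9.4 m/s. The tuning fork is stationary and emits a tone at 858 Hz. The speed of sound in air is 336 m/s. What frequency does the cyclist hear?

882 Hz

Only the observer moves, toward the source, so f' = f · (v + v_o)/v.
f' = 858 × (336 + 9.4)/336 = 858 × 345.4/336 ≈ 882 Hz.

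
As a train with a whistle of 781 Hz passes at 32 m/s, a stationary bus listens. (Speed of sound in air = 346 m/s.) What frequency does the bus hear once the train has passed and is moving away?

Receding: f₂ = f · v/(v + v_s) = 781 × 346/378 ≈ 715 Hz.

715 Hz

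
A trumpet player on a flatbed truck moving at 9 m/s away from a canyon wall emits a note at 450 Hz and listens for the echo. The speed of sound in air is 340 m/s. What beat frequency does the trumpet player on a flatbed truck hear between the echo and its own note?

The canyon wall receives the sound from a moving source: f₁ = f₀ · v/(v + v_e) = 450 × 340/349 ≈ 438.4 Hz.
On the return leg the trumpet player on a flatbed truck is a moving observer: f₂ = f₁ · (v − v_e)/v = 438.4 × 331/340 ≈ 426.8 Hz.
Equivalently f₂ = f₀ · (v − v_e)/(v + v_e).
Beat against the emitted tone: |f₂ − f₀| = 2v_e·f₀/(v + v_e) = 2 × 9 × 450/349 ≈ 23.2 Hz.

23.2 Hz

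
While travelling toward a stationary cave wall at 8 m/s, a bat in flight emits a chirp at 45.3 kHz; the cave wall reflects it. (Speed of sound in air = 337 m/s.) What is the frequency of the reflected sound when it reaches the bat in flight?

47.5 kHz

The cave wall receives the sound from a moving source: f₁ = f₀ · v/(v − v_e) = 45.3 × 337/329 ≈ 46.4 kHz.
On the return leg the bat in flight is a moving observer: f₂ = f₁ · (v + v_e)/v = 46.4 × 345/337 ≈ 47.5 kHz.
Equivalently f₂ = f₀ · (v + v_e)/(v − v_e).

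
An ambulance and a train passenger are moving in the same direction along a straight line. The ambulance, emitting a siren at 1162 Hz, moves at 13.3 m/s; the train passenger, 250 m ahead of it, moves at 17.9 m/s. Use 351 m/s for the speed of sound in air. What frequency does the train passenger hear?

1146 Hz

The train passenger is ahead, so the ambulance is moving toward it while the train passenger is moving away from the ambulance.
With source approaching and observer receding, f' = f · (v − v_o)/(v − v_s).
f' = 1162 × (351 − 17.9)/(351 − 13.3) = 1162 × 333.1/337.7 ≈ 1146 Hz.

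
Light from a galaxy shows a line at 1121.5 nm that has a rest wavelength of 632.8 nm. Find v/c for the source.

λ'/λ₀ = 1.7723 > 1 (redshift), so the source is receding.
λ'/λ₀ = √((1 + β)/(1 − β)) for a receding source ⇒ β = (r² − 1)/(r² + 1) with r = λ'/λ₀.
β = (3.1410 − 1)/(3.1410 + 1) ≈ 0.517.

0.517c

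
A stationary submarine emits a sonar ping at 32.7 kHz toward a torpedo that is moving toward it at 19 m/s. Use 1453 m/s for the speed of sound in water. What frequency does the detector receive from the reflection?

33.6 kHz

The torpedo first receives the wave as a moving observer: f₁ = f₀ · (v + u)/v = 32.7 × (1453 + 19)/1453 ≈ 33.1 kHz.
On reflection it acts as a source moving toward the stationary detector: f₂ = f₁ · v/(v − u) = 33.1 × 1453/1434 ≈ 33.6 kHz.
Equivalently f₂ = f₀ · (v + u)/(v − u).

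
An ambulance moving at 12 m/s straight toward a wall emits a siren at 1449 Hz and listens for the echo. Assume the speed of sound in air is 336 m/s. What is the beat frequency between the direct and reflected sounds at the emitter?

The wall receives the sound from a moving source: f₁ = f₀ · v/(v − v_e) = 1449 × 336/324 ≈ 1502.7 Hz.
On the return leg the ambulance is a moving observer: f₂ = f₁ · (v + v_e)/v = 1502.7 × 348/336 ≈ 1556.3 Hz.
Beat against the emitted tone: |f₂ − f₀| = 2v_e·f₀/(v − v_e) = 2 × 12 × 1449/324 ≈ 107 Hz.

107 Hz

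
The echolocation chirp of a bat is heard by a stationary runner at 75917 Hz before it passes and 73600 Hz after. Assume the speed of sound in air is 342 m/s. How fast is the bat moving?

5.3 m/s

f₁/f₂ = (v + v_s)/(v − v_s), so v_s = v · (f₁ − f₂)/(f₁ + f₂).
v_s = 342 × (75917 − 73600)/(75917 + 73600) = 342 × 2317/149517 ≈ 5.3 m/s.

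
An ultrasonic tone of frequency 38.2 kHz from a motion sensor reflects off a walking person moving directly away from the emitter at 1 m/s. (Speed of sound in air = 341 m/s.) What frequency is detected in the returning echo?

38.0 kHz

The walking person first receives the wave as a moving observer: f₁ = f₀ · (v − u)/v = 38.2 × (341 − 1)/341 ≈ 38.1 kHz.
On reflection it acts as a source moving away from the stationary detector: f₂ = f₁ · v/(v + u) = 38.1 × 341/342 ≈ 38.0 kHz.
Equivalently f₂ = f₀ · (v − u)/(v + u).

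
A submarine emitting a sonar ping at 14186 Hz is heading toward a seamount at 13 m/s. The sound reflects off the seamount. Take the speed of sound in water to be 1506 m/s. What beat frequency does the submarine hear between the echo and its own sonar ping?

The seamount receives the sound from a moving source: f₁ = f₀ · v/(v − v_e) = 14186 × 1506/1493 ≈ 14310 Hz.
On the return leg the submarine is a moving observer: f₂ = f₁ · (v + v_e)/v = 14310 × 1519/1506 ≈ 14433 Hz.
Beat against the emitted tone: |f₂ − f₀| = 2v_e·f₀/(v − v_e) = 2 × 13 × 14186/1493 ≈ 247 Hz.

247 Hz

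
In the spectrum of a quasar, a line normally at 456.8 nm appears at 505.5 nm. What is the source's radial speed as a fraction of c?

0.101

λ'/λ₀ = 1.1066 > 1 (redshift), so the source is receding.
λ'/λ₀ = √((1 + β)/(1 − β)) for a receding source ⇒ β = (r² − 1)/(r² + 1) with r = λ'/λ₀.
β = (1.2246 − 1)/(1.2246 + 1) ≈ 0.101.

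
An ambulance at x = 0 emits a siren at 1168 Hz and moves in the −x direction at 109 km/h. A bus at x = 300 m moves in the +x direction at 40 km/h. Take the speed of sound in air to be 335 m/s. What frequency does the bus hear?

1036 Hz

109 km/h = 30.28 m/s; 40 km/h = 11.11 m/s.
The observer lies on the +x side, so the source is heading away from the observer and the observer is heading away from the source.
Both move, so f' = f · (v − v_o)/(v + v_s).
f' = 1168 × (335 − 11.11)/(335 + 30.28) = 1168 × 323.89/365.28 ≈ 1036 Hz.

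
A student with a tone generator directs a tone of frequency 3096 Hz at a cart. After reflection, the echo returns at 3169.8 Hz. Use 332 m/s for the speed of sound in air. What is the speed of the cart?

3.9 m/s

Double Doppler shift off a moving reflector: f₂ = f₀ · (v + u)/(v − u) (u > 0 toward emitter).
Rearranging, u = v · (f₂ − f₀)/(f₂ + f₀) = 332 × 73.8/6265.8 ≈ 3.9 m/s.
So the cart is moving at 3.9 m/s toward the emitter.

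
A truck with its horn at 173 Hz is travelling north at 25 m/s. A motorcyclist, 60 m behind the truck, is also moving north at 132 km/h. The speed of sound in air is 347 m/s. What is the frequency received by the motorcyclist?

178 Hz

132 km/h = 36.67 m/s.
The motorcyclist is behind, so the truck is moving away from it while the motorcyclist is moving toward the truck.
General Doppler shift: f' = f · (v + v_o)/(v + v_s).
f' = 173 × (347 + 36.67)/(347 + 25) = 173 × 383.67/372 ≈ 178 Hz.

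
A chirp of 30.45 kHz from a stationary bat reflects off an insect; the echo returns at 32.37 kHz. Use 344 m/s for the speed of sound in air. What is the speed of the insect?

10.5 m/s

Double Doppler shift off a moving reflector: f₂ = f₀ · (v + u)/(v − u) (u > 0 toward emitter).
Rearranging, u = v · (f₂ − f₀)/(f₂ + f₀) = 344 × 1.92/62.82 ≈ 10.5 m/s.
So the insect is moving at 10.5 m/s toward the emitter.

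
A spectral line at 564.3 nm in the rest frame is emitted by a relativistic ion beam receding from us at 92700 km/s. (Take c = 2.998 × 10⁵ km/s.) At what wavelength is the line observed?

β = v/c = 92700/299800 = 0.3092.
Relativistic Doppler for wavelength: λ' = λ₀ · √((1 + β)/(1 − β)).
λ' = 564.3 × √(1.3092/0.6908) = 564.3 × 1.37667 ≈ 776.9 nm.

776.9 nm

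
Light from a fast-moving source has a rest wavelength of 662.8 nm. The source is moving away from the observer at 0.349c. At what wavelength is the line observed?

Relativistic Doppler for wavelength: λ' = λ₀ · √((1 + β)/(1 − β)).
λ' = 662.8 × √(1.3490/0.6510) = 662.8 × 1.43951 ≈ 954.1 nm.

954.1 nm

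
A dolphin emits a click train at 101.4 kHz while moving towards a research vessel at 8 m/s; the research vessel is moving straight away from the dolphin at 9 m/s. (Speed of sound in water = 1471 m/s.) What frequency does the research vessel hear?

101.3 kHz

With source approaching and observer receding, f' = f · (v − v_o)/(v − v_s).
f' = 101.4 × (1471 − 9)/(1471 − 8) = 101.4 × 1462/1463 ≈ 101.3 kHz.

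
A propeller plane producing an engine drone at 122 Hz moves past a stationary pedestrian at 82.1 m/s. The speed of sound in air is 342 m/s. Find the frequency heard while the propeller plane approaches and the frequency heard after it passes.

Approaching: f₁ = f · v/(v − v_s) = 122 × 342/259.9 ≈ 161 Hz.
Receding: f₂ = f · v/(v + v_s) = 122 × 342/424.1 ≈ 98 Hz.

161 Hz approaching; 98 Hz receding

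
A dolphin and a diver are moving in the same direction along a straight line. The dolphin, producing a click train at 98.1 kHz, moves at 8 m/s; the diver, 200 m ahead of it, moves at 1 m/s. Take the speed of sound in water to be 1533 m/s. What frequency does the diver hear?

98.6 kHz

The diver is ahead, so the dolphin is moving toward it while the diver is moving away from the dolphin.
Both move, so f' = f · (v − v_o)/(v − v_s).
f' = 98.1 × (1533 − 1)/(1533 − 8) = 98.1 × 1532/1525 ≈ 98.6 kHz.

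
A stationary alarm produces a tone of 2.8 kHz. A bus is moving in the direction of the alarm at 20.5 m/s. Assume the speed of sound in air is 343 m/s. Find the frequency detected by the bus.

Moving observer, stationary source: f' = f · (v + v_o)/v.
f' = 2.8 × (343 + 20.5)/343 = 2.8 × 363.5/343 ≈ 2.97 kHz.

2.97 kHz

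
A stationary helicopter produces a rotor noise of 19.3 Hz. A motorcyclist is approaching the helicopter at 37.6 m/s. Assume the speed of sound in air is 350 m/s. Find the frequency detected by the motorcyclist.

21.4 Hz

Only the observer moves, toward the source, so f' = f · (v + v_o)/v.
f' = 19.3 × (350 + 37.6)/350 = 19.3 × 387.6/350 ≈ 21.4 Hz.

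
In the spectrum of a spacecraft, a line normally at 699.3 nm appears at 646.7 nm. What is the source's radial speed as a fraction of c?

0.078

λ'/λ₀ = 0.9248 < 1 (blueshift), so the source is approaching.
λ'/λ₀ = √((1 − β)/(1 + β)) for an approaching source ⇒ β = (1 − r²)/(1 + r²) with r = λ'/λ₀.
β = (1 − 0.8552)/(1 + 0.8552) ≈ 0.078.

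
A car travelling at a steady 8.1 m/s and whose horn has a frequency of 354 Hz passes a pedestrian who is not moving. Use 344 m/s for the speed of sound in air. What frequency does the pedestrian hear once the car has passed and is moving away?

Receding: f₂ = f · v/(v + v_s) = 354 × 344/352.1 ≈ 346 Hz.

346 Hz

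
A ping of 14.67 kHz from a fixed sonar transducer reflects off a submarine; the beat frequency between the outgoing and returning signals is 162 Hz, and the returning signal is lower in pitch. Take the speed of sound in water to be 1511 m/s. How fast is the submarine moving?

Double Doppler shift off a moving reflector: f₂ = f₀ · (v + u)/(v − u) (u > 0 toward emitter).
Returning signal is lower, so f₂ = f₀ − Δf = 14670 − 162 = 14508 Hz.
Rearranging, u = v · (f₂ − f₀)/(f₂ + f₀) = 1511 × -162/29178 ≈ -8.4 m/s.
So the submarine is moving at 8.4 m/s away from the emitter.

8.4 m/s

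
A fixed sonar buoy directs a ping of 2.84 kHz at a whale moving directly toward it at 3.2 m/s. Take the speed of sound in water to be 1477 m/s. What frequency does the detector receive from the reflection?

At the whale (a moving observer), f₁ = f₀ · (v + u)/v = 2.84 × 1480.2/1477 ≈ 2.85 kHz.
On reflection it acts as a source moving toward the stationary detector: f₂ = f₁ · v/(v − u) = 2.85 × 1477/1473.8 ≈ 2.85 kHz.
Equivalently f₂ = f₀ · (v + u)/(v − u).

2.85 kHz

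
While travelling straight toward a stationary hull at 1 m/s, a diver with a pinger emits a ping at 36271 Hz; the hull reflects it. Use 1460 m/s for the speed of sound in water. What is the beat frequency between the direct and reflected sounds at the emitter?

49.7 Hz

The hull receives the sound from a moving source: f₁ = f₀ · v/(v − v_e) = 36271 × 1460/1459 ≈ 36295.9 Hz.
On the return leg the diver with a pinger is a moving observer: f₂ = f₁ · (v + v_e)/v = 36295.9 × 1461/1460 ≈ 36320.7 Hz.
Equivalently f₂ = f₀ · (v + v_e)/(v − v_e).
Beat against the emitted tone: |f₂ − f₀| = 2v_e·f₀/(v − v_e) = 2 × 1 × 36271/1459 ≈ 49.7 Hz.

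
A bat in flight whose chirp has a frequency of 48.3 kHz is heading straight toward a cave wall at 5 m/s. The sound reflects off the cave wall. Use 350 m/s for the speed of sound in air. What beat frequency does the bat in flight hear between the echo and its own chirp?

1400 Hz

The cave wall receives the sound from a moving source: f₁ = f₀ · v/(v − v_e) = 48.3 × 350/345 ≈ 49.000 kHz.
On the return leg the bat in flight is a moving observer: f₂ = f₁ · (v + v_e)/v = 49.000 × 355/350 ≈ 49.700 kHz.
Equivalently f₂ = f₀ · (v + v_e)/(v − v_e).
Beat against the emitted tone (with f₀ = 48300 Hz): |f₂ − f₀| = 2v_e·f₀/(v − v_e) = 2 × 5 × 48300/345 ≈ 1400 Hz.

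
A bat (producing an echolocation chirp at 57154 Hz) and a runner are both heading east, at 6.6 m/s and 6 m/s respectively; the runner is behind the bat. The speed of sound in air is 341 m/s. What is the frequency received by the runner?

The runner is behind, so the bat is moving away from it while the runner is moving toward the bat.
With source receding and observer approaching, f' = f · (v + v_o)/(v + v_s).
f' = 57154 × (341 + 6)/(341 + 6.6) = 57154 × 347/347.6 ≈ 57055 Hz.

57055 Hz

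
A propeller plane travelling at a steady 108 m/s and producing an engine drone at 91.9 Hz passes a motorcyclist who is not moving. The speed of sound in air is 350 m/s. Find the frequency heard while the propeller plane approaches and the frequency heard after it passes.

Approaching: f₁ = f · v/(v − v_s) = 91.9 × 350/242 ≈ 133 Hz.
Receding: f₂ = f · v/(v + v_s) = 91.9 × 350/458 ≈ 70 Hz.

133 Hz approaching; 70 Hz receding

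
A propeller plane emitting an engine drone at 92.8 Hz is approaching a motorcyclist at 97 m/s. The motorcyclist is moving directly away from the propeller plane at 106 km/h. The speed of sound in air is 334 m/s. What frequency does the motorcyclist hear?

119 Hz

106 km/h = 29.44 m/s.
General Doppler shift: f' = f · (v − v_o)/(v − v_s).
f' = 92.8 × (334 − 29.44)/(334 − 97) = 92.8 × 304.56/237 ≈ 119 Hz.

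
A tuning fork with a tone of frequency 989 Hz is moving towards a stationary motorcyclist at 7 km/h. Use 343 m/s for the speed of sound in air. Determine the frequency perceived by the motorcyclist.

7 km/h = 1.944 m/s.
Moving source, stationary observer: f' = f · v/(v − v_s) since the source is approaching.
f' = 989 × 343/(343 − 1.944) = 989 × 343/341.1 ≈ 995 Hz.

995 Hz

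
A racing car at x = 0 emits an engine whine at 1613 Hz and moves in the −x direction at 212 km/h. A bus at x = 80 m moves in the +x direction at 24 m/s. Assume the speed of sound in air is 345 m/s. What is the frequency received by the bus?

1282 Hz

212 km/h = 58.89 m/s.
The observer lies on the +x side, so the source is heading away from the observer and the observer is heading away from the source.
With source receding and observer receding, f' = f · (v − v_o)/(v + v_s).
f' = 1613 × (345 − 24)/(345 + 58.89) = 1613 × 321/403.89 ≈ 1282 Hz.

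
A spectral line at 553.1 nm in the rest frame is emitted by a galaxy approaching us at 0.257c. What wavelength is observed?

Relativistic Doppler for wavelength: λ' = λ₀ · √((1 − β)/(1 + β)).
λ' = 553.1 × √(0.7430/1.2570) = 553.1 × 0.76882 ≈ 425.2 nm.

425.2 nm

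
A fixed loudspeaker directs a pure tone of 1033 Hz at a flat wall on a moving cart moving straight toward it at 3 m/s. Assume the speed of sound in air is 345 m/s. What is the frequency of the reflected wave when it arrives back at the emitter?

1051 Hz

At the flat wall on a moving cart (a moving observer), f₁ = f₀ · (v + u)/v = 1033 × 348/345 ≈ 1042 Hz.
The reflection then acts as a moving source: f₂ = f₁ · v/(v − u) ≈ 1051 Hz.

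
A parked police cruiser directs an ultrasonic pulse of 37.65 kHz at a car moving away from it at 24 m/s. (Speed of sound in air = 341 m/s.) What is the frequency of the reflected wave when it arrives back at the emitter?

The car first receives the wave as a moving observer: f₁ = f₀ · (v − u)/v = 37.65 × (341 − 24)/341 ≈ 35.0 kHz.
On reflection it acts as a source moving away from the stationary detector: f₂ = f₁ · v/(v + u) = 35.0 × 341/365 ≈ 32.7 kHz.
Equivalently f₂ = f₀ · (v − u)/(v + u).

32.7 kHz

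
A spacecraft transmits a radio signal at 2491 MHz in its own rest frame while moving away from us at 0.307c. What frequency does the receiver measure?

Relativistic Doppler for frequency: f' = f₀ · √((1 − β)/(1 + β)).
f' = 2491 × √(0.6930/1.3070) = 2491 × 0.72816 ≈ 1813.9 MHz.

1813.9 MHz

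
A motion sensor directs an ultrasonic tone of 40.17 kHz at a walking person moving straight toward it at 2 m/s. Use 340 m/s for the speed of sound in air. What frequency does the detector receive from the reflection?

40.6 kHz

At the walking person (a moving observer), f₁ = f₀ · (v + u)/v = 40.17 × 342/340 ≈ 40.4 kHz.
On reflection it acts as a source moving toward the stationary detector: f₂ = f₁ · v/(v − u) = 40.4 × 340/338 ≈ 40.6 kHz.
Equivalently f₂ = f₀ · (v + u)/(v − u).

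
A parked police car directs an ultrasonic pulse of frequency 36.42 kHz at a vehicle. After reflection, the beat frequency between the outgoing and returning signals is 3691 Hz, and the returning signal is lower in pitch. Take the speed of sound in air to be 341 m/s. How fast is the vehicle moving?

Double Doppler shift off a moving reflector: f₂ = f₀ · (v + u)/(v − u) (u > 0 toward emitter).
Returning signal is lower, so f₂ = f₀ − Δf = 36420 − 3691 = 32729 Hz.
Rearranging, u = v · (f₂ − f₀)/(f₂ + f₀) = 341 × -3691/69149 ≈ -18.2 m/s.
So the vehicle is moving at 18.2 m/s away from the emitter.

18.2 m/s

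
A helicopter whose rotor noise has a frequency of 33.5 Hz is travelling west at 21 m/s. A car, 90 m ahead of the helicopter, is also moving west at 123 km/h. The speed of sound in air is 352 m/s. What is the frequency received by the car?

123 km/h = 34.17 m/s.
The car is ahead, so the helicopter is moving toward it while the car is moving away from the helicopter.
General Doppler shift: f' = f · (v − v_o)/(v − v_s).
f' = 33.5 × (352 − 34.17)/(352 − 21) = 33.5 × 317.83/331 ≈ 32.2 Hz.

32.2 Hz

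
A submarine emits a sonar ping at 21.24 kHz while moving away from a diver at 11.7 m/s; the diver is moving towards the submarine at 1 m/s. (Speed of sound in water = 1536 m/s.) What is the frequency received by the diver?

21.1 kHz

General Doppler shift: f' = f · (v + v_o)/(v + v_s).
f' = 21.24 × (1536 + 1)/(1536 + 11.7) = 21.24 × 1537/1547.7 ≈ 21.1 kHz.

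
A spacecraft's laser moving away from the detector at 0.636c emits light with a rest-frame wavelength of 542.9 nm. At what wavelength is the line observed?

1151.0 nm

Relativistic Doppler for wavelength: λ' = λ₀ · √((1 + β)/(1 − β)).
λ' = 542.9 × √(1.6360/0.3640) = 542.9 × 2.12002 ≈ 1151.0 nm.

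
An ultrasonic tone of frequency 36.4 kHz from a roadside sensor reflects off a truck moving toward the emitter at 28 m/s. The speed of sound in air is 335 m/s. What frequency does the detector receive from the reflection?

43.0 kHz

The truck first receives the wave as a moving observer: f₁ = f₀ · (v + u)/v = 36.4 × (335 + 28)/335 ≈ 39.4 kHz.
The reflection then acts as a moving source: f₂ = f₁ · v/(v − u) ≈ 43.0 kHz.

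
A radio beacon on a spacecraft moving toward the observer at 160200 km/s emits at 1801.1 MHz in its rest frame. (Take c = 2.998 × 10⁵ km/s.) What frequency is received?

β = v/c = 160200/299800 = 0.5344.
Relativistic Doppler for frequency: f' = f₀ · √((1 + β)/(1 − β)).
f' = 1801.1 × √(1.5344/0.4656) = 1801.1 × 1.81525 ≈ 3269.4 MHz.

3269.4 MHz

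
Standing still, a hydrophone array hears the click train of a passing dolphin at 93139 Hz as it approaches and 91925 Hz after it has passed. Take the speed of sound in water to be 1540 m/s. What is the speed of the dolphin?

10.1 m/s

f₁/f₂ = (v + v_s)/(v − v_s), so v_s = v · (f₁ − f₂)/(f₁ + f₂).
v_s = 1540 × (93139 − 91925)/(93139 + 91925) = 1540 × 1214/185064 ≈ 10.1 m/s.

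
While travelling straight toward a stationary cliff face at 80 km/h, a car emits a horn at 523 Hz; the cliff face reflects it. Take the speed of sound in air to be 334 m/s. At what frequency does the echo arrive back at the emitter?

598 Hz

80 km/h = 22.22 m/s.
The cliff face receives the sound from a moving source: f₁ = f₀ · v/(v − v_e) = 523 × 334/311.78 ≈ 560 Hz.
On the return leg the car is a moving observer: f₂ = f₁ · (v + v_e)/v = 560 × 356.22/334 ≈ 598 Hz.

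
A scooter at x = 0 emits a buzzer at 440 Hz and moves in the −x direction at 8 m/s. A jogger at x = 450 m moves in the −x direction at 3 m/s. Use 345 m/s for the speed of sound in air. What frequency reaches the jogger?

434 Hz

The observer lies on the +x side, so the source is heading away from the observer and the observer is heading toward the source.
General Doppler shift: f' = f · (v + v_o)/(v + v_s).
f' = 440 × (345 + 3)/(345 + 8) = 440 × 348/353 ≈ 434 Hz.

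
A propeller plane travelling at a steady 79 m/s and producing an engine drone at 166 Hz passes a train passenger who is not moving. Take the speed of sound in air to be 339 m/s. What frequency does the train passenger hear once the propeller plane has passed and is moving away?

Receding: f₂ = f · v/(v + v_s) = 166 × 339/418 ≈ 135 Hz.

135 Hz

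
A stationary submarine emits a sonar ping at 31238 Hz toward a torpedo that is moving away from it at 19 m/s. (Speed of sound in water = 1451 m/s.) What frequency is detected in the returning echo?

At the torpedo (a moving observer), f₁ = f₀ · (v − u)/v = 31238 × 1432/1451 ≈ 30829 Hz.
On reflection it acts as a source moving away from the stationary detector: f₂ = f₁ · v/(v + u) = 30829 × 1451/1470 ≈ 30430 Hz.

30430 Hz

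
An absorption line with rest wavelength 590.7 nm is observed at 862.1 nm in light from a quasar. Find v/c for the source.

0.361c

λ'/λ₀ = 1.4595 > 1 (redshift), so the source is receding.
λ'/λ₀ = √((1 + β)/(1 − β)) for a receding source ⇒ β = (r² − 1)/(r² + 1) with r = λ'/λ₀.
β = (2.1300 − 1)/(2.1300 + 1) ≈ 0.361.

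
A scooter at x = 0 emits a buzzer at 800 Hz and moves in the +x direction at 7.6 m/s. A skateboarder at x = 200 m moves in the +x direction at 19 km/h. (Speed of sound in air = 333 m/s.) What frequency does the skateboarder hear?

806 Hz

19 km/h = 5.278 m/s.
The observer lies on the +x side, so the source is heading toward the observer and the observer is heading away from the source.
General Doppler shift: f' = f · (v − v_o)/(v − v_s).
f' = 800 × (333 − 5.278)/(333 − 7.6) = 800 × 327.72/325.4 ≈ 806 Hz.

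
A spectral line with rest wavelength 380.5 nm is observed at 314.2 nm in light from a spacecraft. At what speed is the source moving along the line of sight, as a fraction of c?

λ'/λ₀ = 0.8258 < 1 (blueshift), so the source is approaching.
λ'/λ₀ = √((1 − β)/(1 + β)) for an approaching source ⇒ β = (1 − r²)/(1 + r²) with r = λ'/λ₀.
β = (1 − 0.6819)/(1 + 0.6819) ≈ 0.189.

0.189c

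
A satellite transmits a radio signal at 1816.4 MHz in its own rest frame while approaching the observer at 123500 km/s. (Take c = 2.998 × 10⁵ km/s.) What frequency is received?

2814.6 MHz

β = v/c = 123500/299800 = 0.4119.
Relativistic Doppler for frequency: f' = f₀ · √((1 + β)/(1 − β)).
f' = 1816.4 × √(1.4119/0.5881) = 1816.4 × 1.54952 ≈ 2814.6 MHz.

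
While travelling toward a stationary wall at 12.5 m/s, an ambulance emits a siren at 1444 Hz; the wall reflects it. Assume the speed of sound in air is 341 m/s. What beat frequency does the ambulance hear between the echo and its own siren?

The wall receives the sound from a moving source: f₁ = f₀ · v/(v − v_e) = 1444 × 341/328.5 ≈ 1498.9 Hz.
On the return leg the ambulance is a moving observer: f₂ = f₁ · (v + v_e)/v = 1498.9 × 353.5/341 ≈ 1553.9 Hz.
Beat against the emitted tone: |f₂ − f₀| = 2v_e·f₀/(v − v_e) = 2 × 12.5 × 1444/328.5 ≈ 110 Hz.

110 Hz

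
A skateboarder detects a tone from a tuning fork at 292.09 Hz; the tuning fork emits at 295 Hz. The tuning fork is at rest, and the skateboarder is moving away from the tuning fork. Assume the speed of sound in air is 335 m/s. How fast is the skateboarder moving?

f' = f · (v − v_o)/v ⇒ v_o = v · |f'/f − 1|.
v_o = 335 × |292.09/295 − 1| = 335 × 0.009864 ≈ 3.3 m/s.

3.3 m/s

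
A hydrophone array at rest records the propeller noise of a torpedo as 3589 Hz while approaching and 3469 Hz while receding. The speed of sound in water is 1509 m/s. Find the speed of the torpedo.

f₁/f₂ = (v + v_s)/(v − v_s), so v_s = v · (f₁ − f₂)/(f₁ + f₂).
v_s = 1509 × (3589 − 3469)/(3589 + 3469) = 1509 × 120/7058 ≈ 26 m/s.

26 m/s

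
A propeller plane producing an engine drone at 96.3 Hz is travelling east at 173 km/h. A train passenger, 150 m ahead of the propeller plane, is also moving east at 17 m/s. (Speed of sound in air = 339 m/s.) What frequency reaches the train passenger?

173 km/h = 48.06 m/s.
The train passenger is ahead, so the propeller plane is moving toward it while the train passenger is moving away from the propeller plane.
General Doppler shift: f' = f · (v − v_o)/(v − v_s).
f' = 96.3 × (339 − 17)/(339 − 48.06) = 96.3 × 322/290.94 ≈ 107 Hz.

107 Hz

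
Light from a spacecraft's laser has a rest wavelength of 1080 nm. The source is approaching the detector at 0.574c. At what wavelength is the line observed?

561.9 nm

Relativistic Doppler for wavelength: λ' = λ₀ · √((1 − β)/(1 + β)).
λ' = 1080 × √(0.4260/1.5740) = 1080 × 0.52024 ≈ 561.9 nm.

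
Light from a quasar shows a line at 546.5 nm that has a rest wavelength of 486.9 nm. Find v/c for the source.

0.115

λ'/λ₀ = 1.1224 > 1 (redshift), so the source is receding.
λ'/λ₀ = √((1 + β)/(1 − β)) for a receding source ⇒ β = (r² − 1)/(r² + 1) with r = λ'/λ₀.
β = (1.2598 − 1)/(1.2598 + 1) ≈ 0.115.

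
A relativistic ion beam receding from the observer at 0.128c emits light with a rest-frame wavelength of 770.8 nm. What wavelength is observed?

876.7 nm

Relativistic Doppler for wavelength: λ' = λ₀ · √((1 + β)/(1 − β)).
λ' = 770.8 × √(1.1280/0.8720) = 770.8 × 1.13736 ≈ 876.7 nm.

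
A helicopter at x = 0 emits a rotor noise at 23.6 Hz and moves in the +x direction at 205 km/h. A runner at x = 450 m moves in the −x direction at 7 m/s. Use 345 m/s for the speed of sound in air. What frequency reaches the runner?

205 km/h = 56.94 m/s.
The observer lies on the +x side, so the source is heading toward the observer and the observer is heading toward the source.
Both move, so f' = f · (v + v_o)/(v − v_s).
f' = 23.6 × (345 + 7)/(345 − 56.94) = 23.6 × 352/288.06 ≈ 28.8 Hz.

28.8 Hz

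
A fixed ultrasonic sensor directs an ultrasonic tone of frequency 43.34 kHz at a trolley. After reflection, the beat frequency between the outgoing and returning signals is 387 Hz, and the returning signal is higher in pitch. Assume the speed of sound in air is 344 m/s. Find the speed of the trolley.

Double Doppler shift off a moving reflector: f₂ = f₀ · (v + u)/(v − u) (u > 0 toward emitter).
Returning signal is higher, so f₂ = f₀ + Δf = 43340 + 387 = 43727 Hz.
Rearranging, u = v · (f₂ − f₀)/(f₂ + f₀) = 344 × 387/87067 ≈ 1.53 m/s.
So the trolley is moving at 1.53 m/s toward the emitter.

1.53 m/s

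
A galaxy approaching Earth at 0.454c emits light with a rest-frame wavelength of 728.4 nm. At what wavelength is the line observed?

Relativistic Doppler for wavelength: λ' = λ₀ · √((1 − β)/(1 + β)).
λ' = 728.4 × √(0.5460/1.4540) = 728.4 × 0.61279 ≈ 446.4 nm.

446.4 nm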